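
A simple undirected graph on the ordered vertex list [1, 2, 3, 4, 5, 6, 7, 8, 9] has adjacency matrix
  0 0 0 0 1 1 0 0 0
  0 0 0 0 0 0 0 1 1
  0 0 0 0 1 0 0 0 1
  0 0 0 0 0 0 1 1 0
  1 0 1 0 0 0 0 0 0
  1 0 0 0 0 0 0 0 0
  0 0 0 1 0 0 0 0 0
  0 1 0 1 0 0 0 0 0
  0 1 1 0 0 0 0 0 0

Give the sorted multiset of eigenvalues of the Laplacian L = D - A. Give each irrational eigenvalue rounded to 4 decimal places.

With the vertex order [1, 2, 3, 4, 5, 6, 7, 8, 9], the degrees are [2, 2, 2, 2, 2, 1, 1, 2, 2], giving D = diag(2, 2, 2, 2, 2, 1, 1, 2, 2) and L = D - A. Diagonalising L (or applying a numerical eigensolver to the 9x9 matrix) gives the spectrum above. The single zero eigenvalue shows the graph is connected. The largest eigenvalue, 3.8794, is at most the vertex count 9.

[0, 0.1206, 0.4679, 1, 1.6527, 2.3473, 3, 3.5321, 3.8794]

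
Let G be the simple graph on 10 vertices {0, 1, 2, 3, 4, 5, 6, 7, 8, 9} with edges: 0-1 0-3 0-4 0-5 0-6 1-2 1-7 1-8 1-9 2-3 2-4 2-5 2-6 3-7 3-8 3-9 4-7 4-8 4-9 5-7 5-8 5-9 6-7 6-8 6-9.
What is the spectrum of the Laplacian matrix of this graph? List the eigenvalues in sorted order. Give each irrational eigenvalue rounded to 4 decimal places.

[0, 5, 5, 5, 5, 5, 5, 5, 5, 10]

Reading degrees in the order [0, 1, 2, 3, 4, 5, 6, 7, 8, 9] gives [5, 5, 5, 5, 5, 5, 5, 5, 5, 5]; set D = diag(5, 5, 5, 5, 5, 5, 5, 5, 5, 5) and form L = D - A. Since every row of L sums to 0, the all-ones vector is in the kernel and 0 is an eigenvalue. The single zero eigenvalue shows the graph is connected. The eigenvalues sum to 50, which equals trace(L) = 2|E|. There is one zero in the spectrum, matching the 1 component.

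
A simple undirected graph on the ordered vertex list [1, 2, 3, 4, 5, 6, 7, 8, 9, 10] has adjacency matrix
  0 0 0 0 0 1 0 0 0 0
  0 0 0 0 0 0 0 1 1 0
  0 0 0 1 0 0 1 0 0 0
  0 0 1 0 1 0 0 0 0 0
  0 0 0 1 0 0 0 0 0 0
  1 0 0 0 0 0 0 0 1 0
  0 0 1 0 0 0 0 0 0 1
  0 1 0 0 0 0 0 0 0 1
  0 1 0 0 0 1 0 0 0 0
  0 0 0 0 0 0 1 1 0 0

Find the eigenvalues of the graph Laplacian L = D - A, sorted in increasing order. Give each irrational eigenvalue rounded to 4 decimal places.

[0, 0.0979, 0.3820, 0.8244, 1.3820, 2, 2.6180, 3.1756, 3.6180, 3.9021]

Each diagonal entry of L is the vertex degree and each off-diagonal entry is -1 where an edge is present, 0 otherwise; in the order [1, 2, 3, 4, 5, 6, 7, 8, 9, 10] the diagonal is [1, 2, 2, 2, 1, 2, 2, 2, 2, 2]. Since every row of L sums to 0, the all-ones vector is in the kernel and 0 is an eigenvalue.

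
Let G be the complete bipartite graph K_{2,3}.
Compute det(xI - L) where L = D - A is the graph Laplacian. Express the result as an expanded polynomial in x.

x^5 - 12x^4 + 51x^3 - 92x^2 + 60x

The graph has 5 vertices and degree multiset [3, 3, 2, 2, 2]; D is the diagonal matrix of degrees and L = D - A. The eigenvalues of L are [0, 2, 2, 3, 5]; the characteristic polynomial is the product of (x - lambda_i), which multiplies out to x^5 - 12x^4 + 51x^3 - 92x^2 + 60x. Since p(0) = det(-L) = 0, x divides p(x). By the matrix-tree theorem the graph has (1/5) * product of the nonzero eigenvalues = 12 spanning trees.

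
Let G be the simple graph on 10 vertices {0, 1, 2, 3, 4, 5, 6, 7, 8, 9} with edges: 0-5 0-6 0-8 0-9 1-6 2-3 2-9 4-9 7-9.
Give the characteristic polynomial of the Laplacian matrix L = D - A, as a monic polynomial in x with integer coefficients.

x^10 - 18x^9 + 130x^8 - 492x^7 + 1072x^6 - 1392x^5 + 1078x^4 - 480x^3 + 111x^2 - 10x

Each diagonal entry of L is the vertex degree and each off-diagonal entry is -1 where an edge is present, 0 otherwise; in the order [0, 1, 2, 3, 4, 5, 6, 7, 8, 9] the diagonal is [4, 1, 2, 1, 1, 1, 2, 1, 1, 4]. L has integer entries, so p(x) = det(xI - L) has integer coefficients. Expanding the determinant yields x^10 - 18x^9 + 130x^8 - 492x^7 + 1072x^6 - 1392x^5 + 1078x^4 - 480x^3 + 111x^2 - 10x. Since p(0) = det(-L) = 0, x divides p(x). The eigenvalues sum to 18, which equals trace(L) = 2|E|.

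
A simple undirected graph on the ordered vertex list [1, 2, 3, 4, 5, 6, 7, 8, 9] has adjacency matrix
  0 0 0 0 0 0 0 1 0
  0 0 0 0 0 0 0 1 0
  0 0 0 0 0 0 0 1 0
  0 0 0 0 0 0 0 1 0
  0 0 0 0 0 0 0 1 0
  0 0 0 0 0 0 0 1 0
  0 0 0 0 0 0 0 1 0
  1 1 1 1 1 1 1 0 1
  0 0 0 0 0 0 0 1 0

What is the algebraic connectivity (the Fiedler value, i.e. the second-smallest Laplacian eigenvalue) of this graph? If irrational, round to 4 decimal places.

1

Reading degrees in the order [1, 2, 3, 4, 5, 6, 7, 8, 9] gives [1, 1, 1, 1, 1, 1, 1, 8, 1]; set D = diag(1, 1, 1, 1, 1, 1, 1, 8, 1) and form L = D - A. The smallest Laplacian eigenvalue is always 0. The next one, lambda_2 = 1, measures how hard the graph is to disconnect: larger values mean better connectivity. By the matrix-tree theorem the graph has (1/9) * product of the nonzero eigenvalues = 1 spanning tree.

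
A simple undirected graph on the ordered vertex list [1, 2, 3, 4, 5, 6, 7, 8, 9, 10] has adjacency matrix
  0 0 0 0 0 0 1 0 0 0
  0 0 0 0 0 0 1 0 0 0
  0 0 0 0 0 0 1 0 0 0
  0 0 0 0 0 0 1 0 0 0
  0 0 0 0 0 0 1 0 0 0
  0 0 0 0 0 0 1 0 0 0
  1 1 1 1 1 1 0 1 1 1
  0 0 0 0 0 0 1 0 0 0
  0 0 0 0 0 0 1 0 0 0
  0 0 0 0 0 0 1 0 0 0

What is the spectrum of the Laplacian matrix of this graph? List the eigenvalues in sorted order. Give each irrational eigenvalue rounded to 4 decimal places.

Each diagonal entry of L is the vertex degree and each off-diagonal entry is -1 where an edge is present, 0 otherwise; in the order [1, 2, 3, 4, 5, 6, 7, 8, 9, 10] the diagonal is [1, 1, 1, 1, 1, 1, 9, 1, 1, 1]. Since every row of L sums to 0, the all-ones vector is in the kernel and 0 is an eigenvalue. The single zero eigenvalue shows the graph is connected. The largest eigenvalue, 10, is at most the vertex count 10. By the matrix-tree theorem the graph has (1/10) * product of the nonzero eigenvalues = 1 spanning tree.

[0, 1, 1, 1, 1, 1, 1, 1, 1, 10]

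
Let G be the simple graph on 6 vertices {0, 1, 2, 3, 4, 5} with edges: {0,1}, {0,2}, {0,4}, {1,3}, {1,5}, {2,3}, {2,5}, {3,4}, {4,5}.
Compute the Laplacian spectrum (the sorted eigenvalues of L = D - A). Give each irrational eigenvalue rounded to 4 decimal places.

[0, 3, 3, 3, 3, 6]

With the vertex order [0, 1, 2, 3, 4, 5], the degrees are [3, 3, 3, 3, 3, 3], giving D = diag(3, 3, 3, 3, 3, 3) and L = D - A. Diagonalising L (or applying a numerical eigensolver to the 6x6 matrix) gives the spectrum above. The single zero eigenvalue shows the graph is connected.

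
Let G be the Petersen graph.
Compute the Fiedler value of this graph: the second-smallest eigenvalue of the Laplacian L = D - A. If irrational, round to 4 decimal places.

2

The graph has 10 vertices and degree multiset [3, 3, 3, 3, 3, 3, 3, 3, 3, 3]; D is the diagonal matrix of degrees and L = D - A. Computing the eigenvalues of L and sorting gives [0, 2, 2, 2, 2, 2, 5, 5, 5, 5]. The Fiedler value lambda_2 = 2 is strictly positive, so the graph is connected. The eigenvalues sum to 30, which equals trace(L) = 2|E|.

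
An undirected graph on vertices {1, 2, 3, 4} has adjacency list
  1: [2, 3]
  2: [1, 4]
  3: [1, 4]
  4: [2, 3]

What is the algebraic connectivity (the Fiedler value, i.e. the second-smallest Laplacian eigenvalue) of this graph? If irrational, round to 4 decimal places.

Reading degrees in the order [1, 2, 3, 4] gives [2, 2, 2, 2]; set D = diag(2, 2, 2, 2) and form L = D - A. Computing the eigenvalues of L and sorting gives [0, 2, 2, 4]. The Fiedler value lambda_2 = 2 is strictly positive, so the graph is connected. The largest eigenvalue, 4, is at most the vertex count 4.

2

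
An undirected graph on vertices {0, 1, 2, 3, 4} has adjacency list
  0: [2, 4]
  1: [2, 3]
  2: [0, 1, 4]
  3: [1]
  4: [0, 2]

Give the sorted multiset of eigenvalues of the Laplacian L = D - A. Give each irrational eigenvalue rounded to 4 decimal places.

Each diagonal entry of L is the vertex degree and each off-diagonal entry is -1 where an edge is present, 0 otherwise; in the order [0, 1, 2, 3, 4] the diagonal is [2, 2, 3, 1, 2]. Since every row of L sums to 0, the all-ones vector is in the kernel and 0 is an eigenvalue. The single zero eigenvalue shows the graph is connected. The largest eigenvalue, 4.1701, is at most the vertex count 5. The eigenvalues sum to 10, which equals trace(L) = 2|E|.

[0, 0.5188, 2.3111, 3, 4.1701]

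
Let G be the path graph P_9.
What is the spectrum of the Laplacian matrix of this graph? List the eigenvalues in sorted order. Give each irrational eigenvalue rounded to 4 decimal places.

[0, 0.1206, 0.4679, 1, 1.6527, 2.3473, 3, 3.5321, 3.8794]

The graph has 9 vertices and degree multiset [2, 2, 2, 2, 2, 2, 2, 1, 1]; D is the diagonal matrix of degrees and L = D - A. The multiplicity of 0 as a Laplacian eigenvalue equals the number of connected components. The single zero eigenvalue shows the graph is connected. By the matrix-tree theorem the graph has (1/9) * product of the nonzero eigenvalues = 1 spanning tree.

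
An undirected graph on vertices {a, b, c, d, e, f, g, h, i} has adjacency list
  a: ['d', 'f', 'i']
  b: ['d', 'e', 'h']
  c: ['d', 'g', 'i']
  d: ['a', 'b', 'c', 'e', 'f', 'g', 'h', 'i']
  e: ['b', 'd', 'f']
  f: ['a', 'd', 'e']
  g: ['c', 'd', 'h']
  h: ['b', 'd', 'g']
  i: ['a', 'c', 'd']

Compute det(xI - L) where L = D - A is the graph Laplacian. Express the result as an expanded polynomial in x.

x^9 - 32x^8 + 428x^7 - 3136x^6 + 13786x^5 - 37232x^4 + 60276x^3 - 53424x^2 + 19845x

Each diagonal entry of L is the vertex degree and each off-diagonal entry is -1 where an edge is present, 0 otherwise; in the order [a, b, c, d, e, f, g, h, i] the diagonal is [3, 3, 3, 8, 3, 3, 3, 3, 3]. L has integer entries, so p(x) = det(xI - L) has integer coefficients. Expanding the determinant yields x^9 - 32x^8 + 428x^7 - 3136x^6 + 13786x^5 - 37232x^4 + 60276x^3 - 53424x^2 + 19845x. Since p(0) = det(-L) = 0, x divides p(x).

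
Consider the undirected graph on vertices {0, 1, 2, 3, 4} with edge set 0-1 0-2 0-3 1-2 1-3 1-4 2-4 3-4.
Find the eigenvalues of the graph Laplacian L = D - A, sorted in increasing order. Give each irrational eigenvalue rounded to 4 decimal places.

Reading degrees in the order [0, 1, 2, 3, 4] gives [3, 4, 3, 3, 3]; set D = diag(3, 4, 3, 3, 3) and form L = D - A. Diagonalising L (or applying a numerical eigensolver to the 5x5 matrix) gives the spectrum above. The single zero eigenvalue shows the graph is connected. The largest eigenvalue, 5, is at most the vertex count 5.

[0, 3, 3, 5, 5]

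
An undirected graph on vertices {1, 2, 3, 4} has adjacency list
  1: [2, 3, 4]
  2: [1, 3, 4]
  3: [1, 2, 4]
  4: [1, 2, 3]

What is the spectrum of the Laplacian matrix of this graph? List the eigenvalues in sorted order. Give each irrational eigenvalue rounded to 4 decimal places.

[0, 4, 4, 4]

Reading degrees in the order [1, 2, 3, 4] gives [3, 3, 3, 3]; set D = diag(3, 3, 3, 3) and form L = D - A. L is symmetric positive semidefinite, so every eigenvalue is real and nonnegative. The single zero eigenvalue shows the graph is connected. By the matrix-tree theorem the graph has (1/4) * product of the nonzero eigenvalues = 16 spanning trees.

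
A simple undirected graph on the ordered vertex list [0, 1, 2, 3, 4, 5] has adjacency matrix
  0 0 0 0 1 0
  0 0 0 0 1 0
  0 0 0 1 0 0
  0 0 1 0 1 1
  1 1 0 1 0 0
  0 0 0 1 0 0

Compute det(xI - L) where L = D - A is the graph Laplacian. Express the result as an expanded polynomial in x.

Each diagonal entry of L is the vertex degree and each off-diagonal entry is -1 where an edge is present, 0 otherwise; in the order [0, 1, 2, 3, 4, 5] the diagonal is [1, 1, 1, 3, 3, 1]. Computing det(xI - L) by cofactor expansion (or equivalently via sum-over-permutations) gives x^6 - 10x^5 + 34x^4 - 48x^3 + 29x^2 - 6x. Since p(0) = det(-L) = 0, x divides p(x). By the matrix-tree theorem the graph has (1/6) * product of the nonzero eigenvalues = 1 spanning tree. The largest eigenvalue, 4.5616, is at most the vertex count 6.

x^6 - 10x^5 + 34x^4 - 48x^3 + 29x^2 - 6x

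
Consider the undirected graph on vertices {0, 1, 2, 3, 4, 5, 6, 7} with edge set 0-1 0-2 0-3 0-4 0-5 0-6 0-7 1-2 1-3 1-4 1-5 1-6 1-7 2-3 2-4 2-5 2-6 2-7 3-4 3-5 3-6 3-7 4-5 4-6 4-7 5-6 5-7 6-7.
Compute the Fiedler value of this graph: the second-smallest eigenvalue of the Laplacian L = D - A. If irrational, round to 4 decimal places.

With the vertex order [0, 1, 2, 3, 4, 5, 6, 7], the degrees are [7, 7, 7, 7, 7, 7, 7, 7], giving D = diag(7, 7, 7, 7, 7, 7, 7, 7) and L = D - A. The smallest Laplacian eigenvalue is always 0. The next one, lambda_2 = 8, measures how hard the graph is to disconnect: larger values mean better connectivity. The eigenvalues sum to 56, which equals trace(L) = 2|E|. By the matrix-tree theorem the graph has (1/8) * product of the nonzero eigenvalues = 262144 spanning trees.

8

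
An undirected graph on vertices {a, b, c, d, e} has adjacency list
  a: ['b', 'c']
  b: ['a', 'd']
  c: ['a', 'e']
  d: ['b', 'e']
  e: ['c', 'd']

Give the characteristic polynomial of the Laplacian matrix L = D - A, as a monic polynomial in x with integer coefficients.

x^5 - 10x^4 + 35x^3 - 50x^2 + 25x

Reading degrees in the order [a, b, c, d, e] gives [2, 2, 2, 2, 2]; set D = diag(2, 2, 2, 2, 2) and form L = D - A. L has integer entries, so p(x) = det(xI - L) has integer coefficients. Expanding the determinant yields x^5 - 10x^4 + 35x^3 - 50x^2 + 25x. Since p(0) = det(-L) = 0, x divides p(x). The eigenvalues sum to 10, which equals trace(L) = 2|E|.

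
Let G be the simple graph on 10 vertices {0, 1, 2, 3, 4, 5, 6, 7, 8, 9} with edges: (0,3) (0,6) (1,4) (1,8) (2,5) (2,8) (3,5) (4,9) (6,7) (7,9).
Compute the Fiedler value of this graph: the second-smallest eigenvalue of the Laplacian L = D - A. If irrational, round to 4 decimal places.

0.3820

Each diagonal entry of L is the vertex degree and each off-diagonal entry is -1 where an edge is present, 0 otherwise; in the order [0, 1, 2, 3, 4, 5, 6, 7, 8, 9] the diagonal is [2, 2, 2, 2, 2, 2, 2, 2, 2, 2]. The sorted Laplacian eigenvalues are [0, 0.3820, 0.3820, 1.3820, 1.3820, 2.6180, 2.6180, 3.6180, 3.6180, 4]; the algebraic connectivity is the second entry, 0.3820. By the matrix-tree theorem the graph has (1/10) * product of the nonzero eigenvalues = 10 spanning trees.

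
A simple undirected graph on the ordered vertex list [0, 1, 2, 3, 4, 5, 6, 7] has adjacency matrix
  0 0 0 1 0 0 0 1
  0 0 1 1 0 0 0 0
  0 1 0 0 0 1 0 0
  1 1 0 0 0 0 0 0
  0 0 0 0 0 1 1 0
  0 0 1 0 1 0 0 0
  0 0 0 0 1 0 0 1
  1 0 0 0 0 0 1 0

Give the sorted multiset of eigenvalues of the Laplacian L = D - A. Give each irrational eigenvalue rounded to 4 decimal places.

[0, 0.5858, 0.5858, 2, 2, 3.4142, 3.4142, 4]

With the vertex order [0, 1, 2, 3, 4, 5, 6, 7], the degrees are [2, 2, 2, 2, 2, 2, 2, 2], giving D = diag(2, 2, 2, 2, 2, 2, 2, 2) and L = D - A. Diagonalising L (or applying a numerical eigensolver to the 8x8 matrix) gives the spectrum above.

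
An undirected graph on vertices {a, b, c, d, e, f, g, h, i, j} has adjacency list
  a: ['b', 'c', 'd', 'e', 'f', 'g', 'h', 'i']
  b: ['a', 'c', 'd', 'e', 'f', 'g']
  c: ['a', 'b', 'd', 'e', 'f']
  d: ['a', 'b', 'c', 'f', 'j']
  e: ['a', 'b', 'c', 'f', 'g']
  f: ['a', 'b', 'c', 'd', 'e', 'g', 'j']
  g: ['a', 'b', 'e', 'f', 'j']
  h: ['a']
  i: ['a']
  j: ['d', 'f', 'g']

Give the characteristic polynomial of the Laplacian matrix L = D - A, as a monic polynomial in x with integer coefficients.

x^10 - 46x^9 + 905x^8 - 9930x^7 + 66394x^6 - 277312x^5 + 712295x^4 - 1062556x^3 + 815879x^2 - 245630x

Each diagonal entry of L is the vertex degree and each off-diagonal entry is -1 where an edge is present, 0 otherwise; in the order [a, b, c, d, e, f, g, h, i, j] the diagonal is [8, 6, 5, 5, 5, 7, 5, 1, 1, 3]. Computing det(xI - L) by cofactor expansion (or equivalently via sum-over-permutations) gives x^10 - 46x^9 + 905x^8 - 9930x^7 + 66394x^6 - 277312x^5 + 712295x^4 - 1062556x^3 + 815879x^2 - 245630x. The constant term is 0 because L is singular (the all-ones vector lies in its kernel). There is one zero in the spectrum, matching the 1 component. The largest eigenvalue, 9.0923, is at most the vertex count 10.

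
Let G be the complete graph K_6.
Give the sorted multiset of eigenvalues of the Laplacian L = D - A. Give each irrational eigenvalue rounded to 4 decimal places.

[0, 6, 6, 6, 6, 6]

The graph has 6 vertices and degree multiset [5, 5, 5, 5, 5, 5]; D is the diagonal matrix of degrees and L = D - A. Since every row of L sums to 0, the all-ones vector is in the kernel and 0 is an eigenvalue. The single zero eigenvalue shows the graph is connected.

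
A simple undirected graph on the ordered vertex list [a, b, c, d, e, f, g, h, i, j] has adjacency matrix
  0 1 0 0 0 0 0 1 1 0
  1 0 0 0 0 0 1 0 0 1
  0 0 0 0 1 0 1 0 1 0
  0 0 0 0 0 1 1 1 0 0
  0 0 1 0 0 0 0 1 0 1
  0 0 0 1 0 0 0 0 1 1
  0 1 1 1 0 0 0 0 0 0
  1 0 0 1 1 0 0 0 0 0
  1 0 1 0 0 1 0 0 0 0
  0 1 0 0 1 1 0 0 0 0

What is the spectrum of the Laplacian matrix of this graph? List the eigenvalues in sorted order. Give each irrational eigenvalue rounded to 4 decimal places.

[0, 2, 2, 2, 2, 2, 5, 5, 5, 5]

Each diagonal entry of L is the vertex degree and each off-diagonal entry is -1 where an edge is present, 0 otherwise; in the order [a, b, c, d, e, f, g, h, i, j] the diagonal is [3, 3, 3, 3, 3, 3, 3, 3, 3, 3]. Diagonalising L (or applying a numerical eigensolver to the 10x10 matrix) gives the spectrum above.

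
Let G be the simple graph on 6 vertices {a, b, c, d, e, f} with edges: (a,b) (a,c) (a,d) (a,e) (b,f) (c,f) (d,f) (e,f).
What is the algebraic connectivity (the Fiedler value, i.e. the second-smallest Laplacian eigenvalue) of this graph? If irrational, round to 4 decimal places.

With the vertex order [a, b, c, d, e, f], the degrees are [4, 2, 2, 2, 2, 4], giving D = diag(4, 2, 2, 2, 2, 4) and L = D - A. The smallest Laplacian eigenvalue is always 0. The next one, lambda_2 = 2, measures how hard the graph is to disconnect: larger values mean better connectivity.

2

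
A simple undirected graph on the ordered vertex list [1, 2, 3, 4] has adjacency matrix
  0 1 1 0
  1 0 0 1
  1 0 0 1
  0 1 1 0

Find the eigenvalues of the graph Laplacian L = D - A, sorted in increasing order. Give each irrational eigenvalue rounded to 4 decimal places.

Each diagonal entry of L is the vertex degree and each off-diagonal entry is -1 where an edge is present, 0 otherwise; in the order [1, 2, 3, 4] the diagonal is [2, 2, 2, 2]. Since every row of L sums to 0, the all-ones vector is in the kernel and 0 is an eigenvalue.

[0, 2, 2, 4]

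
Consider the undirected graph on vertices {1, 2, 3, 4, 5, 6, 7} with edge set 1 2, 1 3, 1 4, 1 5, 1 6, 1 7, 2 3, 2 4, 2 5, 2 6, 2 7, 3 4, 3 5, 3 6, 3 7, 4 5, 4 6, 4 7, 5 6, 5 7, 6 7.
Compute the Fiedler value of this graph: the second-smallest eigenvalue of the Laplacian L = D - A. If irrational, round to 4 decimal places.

7

Reading degrees in the order [1, 2, 3, 4, 5, 6, 7] gives [6, 6, 6, 6, 6, 6, 6]; set D = diag(6, 6, 6, 6, 6, 6, 6) and form L = D - A. The sorted Laplacian eigenvalues are [0, 7, 7, 7, 7, 7, 7]; the algebraic connectivity is the second entry, 7.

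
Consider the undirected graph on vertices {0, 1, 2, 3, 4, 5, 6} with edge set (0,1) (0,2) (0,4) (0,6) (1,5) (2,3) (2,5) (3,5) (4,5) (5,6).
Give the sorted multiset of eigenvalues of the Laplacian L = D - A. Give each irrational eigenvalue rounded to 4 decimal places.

[0, 1.4424, 2, 2, 3.3228, 4.6772, 6.5576]

With the vertex order [0, 1, 2, 3, 4, 5, 6], the degrees are [4, 2, 3, 2, 2, 5, 2], giving D = diag(4, 2, 3, 2, 2, 5, 2) and L = D - A. The multiplicity of 0 as a Laplacian eigenvalue equals the number of connected components. The largest eigenvalue, 6.5576, is at most the vertex count 7.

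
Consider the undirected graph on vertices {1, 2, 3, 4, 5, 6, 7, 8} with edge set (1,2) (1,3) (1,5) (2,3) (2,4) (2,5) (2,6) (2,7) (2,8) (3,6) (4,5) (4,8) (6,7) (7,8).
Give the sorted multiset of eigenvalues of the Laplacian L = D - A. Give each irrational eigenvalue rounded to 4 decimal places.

With the vertex order [1, 2, 3, 4, 5, 6, 7, 8], the degrees are [3, 7, 3, 3, 3, 3, 3, 3], giving D = diag(3, 7, 3, 3, 3, 3, 3, 3) and L = D - A. Diagonalising L (or applying a numerical eigensolver to the 8x8 matrix) gives the spectrum above. The largest eigenvalue, 8, is at most the vertex count 8. By the matrix-tree theorem the graph has (1/8) * product of the nonzero eigenvalues = 841 spanning trees.

[0, 1.7530, 1.7530, 3.4450, 3.4450, 4.8019, 4.8019, 8]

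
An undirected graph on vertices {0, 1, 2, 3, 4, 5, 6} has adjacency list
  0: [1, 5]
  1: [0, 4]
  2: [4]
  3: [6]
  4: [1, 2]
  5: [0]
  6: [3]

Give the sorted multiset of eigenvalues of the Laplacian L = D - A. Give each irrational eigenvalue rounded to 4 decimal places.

[0, 0, 0.3820, 1.3820, 2, 2.6180, 3.6180]

Each diagonal entry of L is the vertex degree and each off-diagonal entry is -1 where an edge is present, 0 otherwise; in the order [0, 1, 2, 3, 4, 5, 6] the diagonal is [2, 2, 1, 1, 2, 1, 1]. Since every row of L sums to 0, the all-ones vector is in the kernel and 0 is an eigenvalue. The 2 zero eigenvalues correspond to the 2 connected components. The eigenvalues sum to 10, which equals trace(L) = 2|E|.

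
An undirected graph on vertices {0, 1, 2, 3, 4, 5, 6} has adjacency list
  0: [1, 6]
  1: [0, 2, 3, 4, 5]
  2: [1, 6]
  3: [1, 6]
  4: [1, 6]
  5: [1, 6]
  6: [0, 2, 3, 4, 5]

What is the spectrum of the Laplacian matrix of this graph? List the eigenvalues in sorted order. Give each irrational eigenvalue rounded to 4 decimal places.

[0, 2, 2, 2, 2, 5, 7]

With the vertex order [0, 1, 2, 3, 4, 5, 6], the degrees are [2, 5, 2, 2, 2, 2, 5], giving D = diag(2, 5, 2, 2, 2, 2, 5) and L = D - A. L is symmetric positive semidefinite, so every eigenvalue is real and nonnegative. The largest eigenvalue, 7, is at most the vertex count 7.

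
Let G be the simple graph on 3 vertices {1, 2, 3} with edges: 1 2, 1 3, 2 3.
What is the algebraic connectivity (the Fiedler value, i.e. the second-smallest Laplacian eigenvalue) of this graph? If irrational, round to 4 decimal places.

3

With the vertex order [1, 2, 3], the degrees are [2, 2, 2], giving D = diag(2, 2, 2) and L = D - A. The sorted Laplacian eigenvalues are [0, 3, 3]; the algebraic connectivity is the second entry, 3.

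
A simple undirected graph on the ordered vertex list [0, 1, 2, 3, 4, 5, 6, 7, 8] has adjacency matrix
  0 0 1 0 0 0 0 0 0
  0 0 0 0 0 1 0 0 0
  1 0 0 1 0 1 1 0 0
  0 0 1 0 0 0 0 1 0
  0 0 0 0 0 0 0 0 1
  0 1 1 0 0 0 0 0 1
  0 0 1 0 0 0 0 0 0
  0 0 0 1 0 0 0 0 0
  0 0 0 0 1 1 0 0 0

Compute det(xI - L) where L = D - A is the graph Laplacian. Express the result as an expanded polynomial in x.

x^9 - 16x^8 + 101x^7 - 326x^6 + 583x^5 - 586x^4 + 322x^3 - 88x^2 + 9x

With the vertex order [0, 1, 2, 3, 4, 5, 6, 7, 8], the degrees are [1, 1, 4, 2, 1, 3, 1, 1, 2], giving D = diag(1, 1, 4, 2, 1, 3, 1, 1, 2) and L = D - A. Computing det(xI - L) by cofactor expansion (or equivalently via sum-over-permutations) gives x^9 - 16x^8 + 101x^7 - 326x^6 + 583x^5 - 586x^4 + 322x^3 - 88x^2 + 9x. The coefficient of x^8 equals -trace(L) = -16, matching the sum of degrees.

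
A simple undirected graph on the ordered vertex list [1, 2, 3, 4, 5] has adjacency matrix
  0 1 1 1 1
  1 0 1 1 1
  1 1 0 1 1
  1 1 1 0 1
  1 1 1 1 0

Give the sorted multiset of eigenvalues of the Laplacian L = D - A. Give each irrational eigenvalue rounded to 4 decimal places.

[0, 5, 5, 5, 5]

Each diagonal entry of L is the vertex degree and each off-diagonal entry is -1 where an edge is present, 0 otherwise; in the order [1, 2, 3, 4, 5] the diagonal is [4, 4, 4, 4, 4]. L is symmetric positive semidefinite, so every eigenvalue is real and nonnegative. The eigenvalues sum to 20, which equals trace(L) = 2|E|.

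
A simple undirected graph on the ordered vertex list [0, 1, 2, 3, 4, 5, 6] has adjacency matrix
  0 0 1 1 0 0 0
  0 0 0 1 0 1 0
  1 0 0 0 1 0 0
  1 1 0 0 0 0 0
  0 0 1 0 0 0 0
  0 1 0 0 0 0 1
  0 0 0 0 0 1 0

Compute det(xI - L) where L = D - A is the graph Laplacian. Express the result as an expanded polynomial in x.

With the vertex order [0, 1, 2, 3, 4, 5, 6], the degrees are [2, 2, 2, 2, 1, 2, 1], giving D = diag(2, 2, 2, 2, 1, 2, 1) and L = D - A. L has integer entries, so p(x) = det(xI - L) has integer coefficients. Expanding the determinant yields x^7 - 12x^6 + 55x^5 - 120x^4 + 126x^3 - 56x^2 + 7x. Since p(0) = det(-L) = 0, x divides p(x).

x^7 - 12x^6 + 55x^5 - 120x^4 + 126x^3 - 56x^2 + 7x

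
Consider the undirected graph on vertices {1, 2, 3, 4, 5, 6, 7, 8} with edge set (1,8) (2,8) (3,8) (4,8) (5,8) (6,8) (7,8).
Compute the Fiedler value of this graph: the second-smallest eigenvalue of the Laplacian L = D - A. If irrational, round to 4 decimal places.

Reading degrees in the order [1, 2, 3, 4, 5, 6, 7, 8] gives [1, 1, 1, 1, 1, 1, 1, 7]; set D = diag(1, 1, 1, 1, 1, 1, 1, 7) and form L = D - A. The sorted Laplacian eigenvalues are [0, 1, 1, 1, 1, 1, 1, 8]; the algebraic connectivity is the second entry, 1. The eigenvalues sum to 14, which equals trace(L) = 2|E|.

1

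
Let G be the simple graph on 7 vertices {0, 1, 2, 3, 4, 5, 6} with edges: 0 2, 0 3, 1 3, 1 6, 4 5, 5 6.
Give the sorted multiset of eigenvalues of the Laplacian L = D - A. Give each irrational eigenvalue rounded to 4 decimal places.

[0, 0.1981, 0.7530, 1.5550, 2.4450, 3.2470, 3.8019]

Reading degrees in the order [0, 1, 2, 3, 4, 5, 6] gives [2, 2, 1, 2, 1, 2, 2]; set D = diag(2, 2, 1, 2, 1, 2, 2) and form L = D - A. The multiplicity of 0 as a Laplacian eigenvalue equals the number of connected components. There is one zero in the spectrum, matching the 1 component.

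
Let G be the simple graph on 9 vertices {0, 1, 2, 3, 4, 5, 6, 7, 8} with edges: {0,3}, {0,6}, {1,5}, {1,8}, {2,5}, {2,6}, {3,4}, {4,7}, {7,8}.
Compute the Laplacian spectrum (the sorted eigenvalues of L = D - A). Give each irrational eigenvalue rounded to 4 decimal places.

Each diagonal entry of L is the vertex degree and each off-diagonal entry is -1 where an edge is present, 0 otherwise; in the order [0, 1, 2, 3, 4, 5, 6, 7, 8] the diagonal is [2, 2, 2, 2, 2, 2, 2, 2, 2]. Diagonalising L (or applying a numerical eigensolver to the 9x9 matrix) gives the spectrum above.

[0, 0.4679, 0.4679, 1.6527, 1.6527, 3, 3, 3.8794, 3.8794]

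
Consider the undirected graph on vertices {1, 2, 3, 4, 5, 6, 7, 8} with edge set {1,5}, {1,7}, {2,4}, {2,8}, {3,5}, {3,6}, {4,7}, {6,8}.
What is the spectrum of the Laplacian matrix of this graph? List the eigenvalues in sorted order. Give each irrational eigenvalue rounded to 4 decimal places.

[0, 0.5858, 0.5858, 2, 2, 3.4142, 3.4142, 4]

With the vertex order [1, 2, 3, 4, 5, 6, 7, 8], the degrees are [2, 2, 2, 2, 2, 2, 2, 2], giving D = diag(2, 2, 2, 2, 2, 2, 2, 2) and L = D - A. The multiplicity of 0 as a Laplacian eigenvalue equals the number of connected components. The single zero eigenvalue shows the graph is connected. The eigenvalues sum to 16, which equals trace(L) = 2|E|.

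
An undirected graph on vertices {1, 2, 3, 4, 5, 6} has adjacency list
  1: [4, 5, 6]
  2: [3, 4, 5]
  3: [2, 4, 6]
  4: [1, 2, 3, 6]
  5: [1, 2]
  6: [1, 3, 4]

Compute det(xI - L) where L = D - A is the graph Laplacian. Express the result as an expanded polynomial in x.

x^6 - 18x^5 + 125x^4 - 416x^3 + 659x^2 - 396x

With the vertex order [1, 2, 3, 4, 5, 6], the degrees are [3, 3, 3, 4, 2, 3], giving D = diag(3, 3, 3, 4, 2, 3) and L = D - A. Computing det(xI - L) by cofactor expansion (or equivalently via sum-over-permutations) gives x^6 - 18x^5 + 125x^4 - 416x^3 + 659x^2 - 396x. The coefficient of x^5 equals -trace(L) = -18, matching the sum of degrees. The eigenvalues sum to 18, which equals trace(L) = 2|E|.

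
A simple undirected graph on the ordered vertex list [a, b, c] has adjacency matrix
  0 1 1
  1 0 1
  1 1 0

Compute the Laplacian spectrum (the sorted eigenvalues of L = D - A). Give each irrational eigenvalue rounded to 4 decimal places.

Each diagonal entry of L is the vertex degree and each off-diagonal entry is -1 where an edge is present, 0 otherwise; in the order [a, b, c] the diagonal is [2, 2, 2]. The multiplicity of 0 as a Laplacian eigenvalue equals the number of connected components. The largest eigenvalue, 3, is at most the vertex count 3.

[0, 3, 3]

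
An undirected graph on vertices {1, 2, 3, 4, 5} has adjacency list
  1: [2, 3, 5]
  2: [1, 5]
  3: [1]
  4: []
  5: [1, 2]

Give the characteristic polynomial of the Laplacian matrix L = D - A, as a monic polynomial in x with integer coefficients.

With the vertex order [1, 2, 3, 4, 5], the degrees are [3, 2, 1, 0, 2], giving D = diag(3, 2, 1, 0, 2) and L = D - A. The eigenvalues of L are [0, 0, 1, 3, 4]; the characteristic polynomial is the product of (x - lambda_i), which multiplies out to x^5 - 8x^4 + 19x^3 - 12x^2. The constant term is 0 because L is singular (the all-ones vector lies in its kernel). There are 2 zeros in the spectrum, matching the 2 components.

x^5 - 8x^4 + 19x^3 - 12x^2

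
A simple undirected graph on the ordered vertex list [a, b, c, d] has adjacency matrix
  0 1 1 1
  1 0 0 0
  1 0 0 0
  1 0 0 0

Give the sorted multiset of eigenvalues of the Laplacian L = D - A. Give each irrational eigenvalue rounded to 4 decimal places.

[0, 1, 1, 4]

Each diagonal entry of L is the vertex degree and each off-diagonal entry is -1 where an edge is present, 0 otherwise; in the order [a, b, c, d] the diagonal is [3, 1, 1, 1]. L is symmetric positive semidefinite, so every eigenvalue is real and nonnegative. The largest eigenvalue, 4, is at most the vertex count 4.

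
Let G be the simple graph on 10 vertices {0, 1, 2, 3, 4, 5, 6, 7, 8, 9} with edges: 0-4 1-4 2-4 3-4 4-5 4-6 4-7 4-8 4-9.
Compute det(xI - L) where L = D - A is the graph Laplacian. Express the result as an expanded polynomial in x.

x^10 - 18x^9 + 108x^8 - 336x^7 + 630x^6 - 756x^5 + 588x^4 - 288x^3 + 81x^2 - 10x

Each diagonal entry of L is the vertex degree and each off-diagonal entry is -1 where an edge is present, 0 otherwise; in the order [0, 1, 2, 3, 4, 5, 6, 7, 8, 9] the diagonal is [1, 1, 1, 1, 9, 1, 1, 1, 1, 1]. Computing det(xI - L) by cofactor expansion (or equivalently via sum-over-permutations) gives x^10 - 18x^9 + 108x^8 - 336x^7 + 630x^6 - 756x^5 + 588x^4 - 288x^3 + 81x^2 - 10x. The coefficient of x^9 equals -trace(L) = -18, matching the sum of degrees. By the matrix-tree theorem the graph has (1/10) * product of the nonzero eigenvalues = 1 spanning tree.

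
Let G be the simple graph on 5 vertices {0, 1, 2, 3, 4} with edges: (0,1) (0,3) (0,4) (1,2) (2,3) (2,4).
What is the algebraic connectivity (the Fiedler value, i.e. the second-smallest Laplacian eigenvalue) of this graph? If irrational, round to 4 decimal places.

2

Each diagonal entry of L is the vertex degree and each off-diagonal entry is -1 where an edge is present, 0 otherwise; in the order [0, 1, 2, 3, 4] the diagonal is [3, 2, 3, 2, 2]. Computing the eigenvalues of L and sorting gives [0, 2, 2, 3, 5]. The Fiedler value lambda_2 = 2 is strictly positive, so the graph is connected. There is one zero in the spectrum, matching the 1 component.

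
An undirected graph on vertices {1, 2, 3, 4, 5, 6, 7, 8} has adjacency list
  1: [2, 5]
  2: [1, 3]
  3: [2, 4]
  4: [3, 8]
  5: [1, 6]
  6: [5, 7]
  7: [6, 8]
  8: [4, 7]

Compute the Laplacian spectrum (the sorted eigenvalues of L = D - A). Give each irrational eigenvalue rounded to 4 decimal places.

[0, 0.5858, 0.5858, 2, 2, 3.4142, 3.4142, 4]

With the vertex order [1, 2, 3, 4, 5, 6, 7, 8], the degrees are [2, 2, 2, 2, 2, 2, 2, 2], giving D = diag(2, 2, 2, 2, 2, 2, 2, 2) and L = D - A. The multiplicity of 0 as a Laplacian eigenvalue equals the number of connected components. The single zero eigenvalue shows the graph is connected. The largest eigenvalue, 4, is at most the vertex count 8.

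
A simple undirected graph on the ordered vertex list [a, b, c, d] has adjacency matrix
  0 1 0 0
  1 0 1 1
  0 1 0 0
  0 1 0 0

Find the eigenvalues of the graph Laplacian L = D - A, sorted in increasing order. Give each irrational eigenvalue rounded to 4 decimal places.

[0, 1, 1, 4]

Each diagonal entry of L is the vertex degree and each off-diagonal entry is -1 where an edge is present, 0 otherwise; in the order [a, b, c, d] the diagonal is [1, 3, 1, 1]. L is symmetric positive semidefinite, so every eigenvalue is real and nonnegative. There is one zero in the spectrum, matching the 1 component.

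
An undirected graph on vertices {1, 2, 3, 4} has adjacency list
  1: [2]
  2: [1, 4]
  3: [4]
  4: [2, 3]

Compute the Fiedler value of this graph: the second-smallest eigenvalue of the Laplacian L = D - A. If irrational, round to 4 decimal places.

With the vertex order [1, 2, 3, 4], the degrees are [1, 2, 1, 2], giving D = diag(1, 2, 1, 2) and L = D - A. The sorted Laplacian eigenvalues are [0, 0.5858, 2, 3.4142]; the algebraic connectivity is the second entry, 0.5858. There is one zero in the spectrum, matching the 1 component.

0.5858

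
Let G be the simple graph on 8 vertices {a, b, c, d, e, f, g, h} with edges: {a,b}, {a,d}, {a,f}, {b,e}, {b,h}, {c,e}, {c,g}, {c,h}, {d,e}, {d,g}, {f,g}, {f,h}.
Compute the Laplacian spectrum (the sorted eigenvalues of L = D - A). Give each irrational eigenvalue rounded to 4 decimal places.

With the vertex order [a, b, c, d, e, f, g, h], the degrees are [3, 3, 3, 3, 3, 3, 3, 3], giving D = diag(3, 3, 3, 3, 3, 3, 3, 3) and L = D - A. L is symmetric positive semidefinite, so every eigenvalue is real and nonnegative. The single zero eigenvalue shows the graph is connected. The eigenvalues sum to 24, which equals trace(L) = 2|E|.

[0, 2, 2, 2, 4, 4, 4, 6]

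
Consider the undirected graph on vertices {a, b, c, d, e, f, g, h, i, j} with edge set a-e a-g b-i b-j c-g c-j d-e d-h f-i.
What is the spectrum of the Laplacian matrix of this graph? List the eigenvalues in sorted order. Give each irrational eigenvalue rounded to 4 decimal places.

[0, 0.0979, 0.3820, 0.8244, 1.3820, 2, 2.6180, 3.1756, 3.6180, 3.9021]

Reading degrees in the order [a, b, c, d, e, f, g, h, i, j] gives [2, 2, 2, 2, 2, 1, 2, 1, 2, 2]; set D = diag(2, 2, 2, 2, 2, 1, 2, 1, 2, 2) and form L = D - A. The multiplicity of 0 as a Laplacian eigenvalue equals the number of connected components. The single zero eigenvalue shows the graph is connected. The eigenvalues sum to 18, which equals trace(L) = 2|E|. The largest eigenvalue, 3.9021, is at most the vertex count 10.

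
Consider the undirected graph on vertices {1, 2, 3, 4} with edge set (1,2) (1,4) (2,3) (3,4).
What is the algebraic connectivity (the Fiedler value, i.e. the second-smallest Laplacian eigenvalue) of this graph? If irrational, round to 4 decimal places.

With the vertex order [1, 2, 3, 4], the degrees are [2, 2, 2, 2], giving D = diag(2, 2, 2, 2) and L = D - A. Computing the eigenvalues of L and sorting gives [0, 2, 2, 4]. The Fiedler value lambda_2 = 2 is strictly positive, so the graph is connected. The largest eigenvalue, 4, is at most the vertex count 4. By the matrix-tree theorem the graph has (1/4) * product of the nonzero eigenvalues = 4 spanning trees.

2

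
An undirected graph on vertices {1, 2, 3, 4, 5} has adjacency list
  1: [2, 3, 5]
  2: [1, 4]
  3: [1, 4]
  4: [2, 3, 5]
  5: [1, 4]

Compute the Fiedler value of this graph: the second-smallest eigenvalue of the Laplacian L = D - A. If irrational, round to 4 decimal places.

With the vertex order [1, 2, 3, 4, 5], the degrees are [3, 2, 2, 3, 2], giving D = diag(3, 2, 2, 3, 2) and L = D - A. The smallest Laplacian eigenvalue is always 0. The next one, lambda_2 = 2, measures how hard the graph is to disconnect: larger values mean better connectivity.

2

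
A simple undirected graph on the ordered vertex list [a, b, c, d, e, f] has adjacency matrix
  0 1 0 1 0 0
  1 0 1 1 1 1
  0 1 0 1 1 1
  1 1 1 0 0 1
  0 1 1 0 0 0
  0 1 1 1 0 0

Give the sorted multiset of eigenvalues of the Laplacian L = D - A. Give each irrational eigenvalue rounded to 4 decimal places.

[0, 1.6972, 2.3820, 4.6180, 5.3028, 6]

With the vertex order [a, b, c, d, e, f], the degrees are [2, 5, 4, 4, 2, 3], giving D = diag(2, 5, 4, 4, 2, 3) and L = D - A. L is symmetric positive semidefinite, so every eigenvalue is real and nonnegative. The single zero eigenvalue shows the graph is connected. By the matrix-tree theorem the graph has (1/6) * product of the nonzero eigenvalues = 99 spanning trees.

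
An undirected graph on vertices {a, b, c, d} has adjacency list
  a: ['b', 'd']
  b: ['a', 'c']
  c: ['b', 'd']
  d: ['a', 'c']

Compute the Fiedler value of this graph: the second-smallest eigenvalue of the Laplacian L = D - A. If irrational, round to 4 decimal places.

Reading degrees in the order [a, b, c, d] gives [2, 2, 2, 2]; set D = diag(2, 2, 2, 2) and form L = D - A. The sorted Laplacian eigenvalues are [0, 2, 2, 4]; the algebraic connectivity is the second entry, 2. The eigenvalues sum to 8, which equals trace(L) = 2|E|.

2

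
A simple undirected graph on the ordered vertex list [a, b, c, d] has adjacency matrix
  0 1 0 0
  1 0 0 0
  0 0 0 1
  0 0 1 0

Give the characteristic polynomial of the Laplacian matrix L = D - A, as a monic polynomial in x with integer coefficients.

x^4 - 4x^3 + 4x^2

With the vertex order [a, b, c, d], the degrees are [1, 1, 1, 1], giving D = diag(1, 1, 1, 1) and L = D - A. The eigenvalues of L are [0, 0, 2, 2]; the characteristic polynomial is the product of (x - lambda_i), which multiplies out to x^4 - 4x^3 + 4x^2. The constant term is 0 because L is singular (the all-ones vector lies in its kernel). The largest eigenvalue, 2, is at most the vertex count 4. The eigenvalues sum to 4, which equals trace(L) = 2|E|.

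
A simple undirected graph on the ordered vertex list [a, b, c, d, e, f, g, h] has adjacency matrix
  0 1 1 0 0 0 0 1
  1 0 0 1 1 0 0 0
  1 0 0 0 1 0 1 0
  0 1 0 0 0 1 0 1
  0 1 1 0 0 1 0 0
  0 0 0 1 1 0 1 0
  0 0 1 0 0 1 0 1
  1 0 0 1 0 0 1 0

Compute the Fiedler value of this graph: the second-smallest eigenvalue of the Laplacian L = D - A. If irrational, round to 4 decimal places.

Reading degrees in the order [a, b, c, d, e, f, g, h] gives [3, 3, 3, 3, 3, 3, 3, 3]; set D = diag(3, 3, 3, 3, 3, 3, 3, 3) and form L = D - A. The sorted Laplacian eigenvalues are [0, 2, 2, 2, 4, 4, 4, 6]; the algebraic connectivity is the second entry, 2. The largest eigenvalue, 6, is at most the vertex count 8.

2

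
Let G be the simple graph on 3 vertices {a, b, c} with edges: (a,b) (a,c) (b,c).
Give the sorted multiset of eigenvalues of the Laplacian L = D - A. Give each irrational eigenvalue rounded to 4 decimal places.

[0, 3, 3]

With the vertex order [a, b, c], the degrees are [2, 2, 2], giving D = diag(2, 2, 2) and L = D - A. The multiplicity of 0 as a Laplacian eigenvalue equals the number of connected components. There is one zero in the spectrum, matching the 1 component.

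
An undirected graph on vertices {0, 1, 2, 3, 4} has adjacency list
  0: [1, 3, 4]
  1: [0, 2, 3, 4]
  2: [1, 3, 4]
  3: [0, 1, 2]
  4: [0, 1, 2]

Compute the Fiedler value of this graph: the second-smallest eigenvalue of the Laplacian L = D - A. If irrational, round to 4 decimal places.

With the vertex order [0, 1, 2, 3, 4], the degrees are [3, 4, 3, 3, 3], giving D = diag(3, 4, 3, 3, 3) and L = D - A. The sorted Laplacian eigenvalues are [0, 3, 3, 5, 5]; the algebraic connectivity is the second entry, 3. The largest eigenvalue, 5, is at most the vertex count 5.

3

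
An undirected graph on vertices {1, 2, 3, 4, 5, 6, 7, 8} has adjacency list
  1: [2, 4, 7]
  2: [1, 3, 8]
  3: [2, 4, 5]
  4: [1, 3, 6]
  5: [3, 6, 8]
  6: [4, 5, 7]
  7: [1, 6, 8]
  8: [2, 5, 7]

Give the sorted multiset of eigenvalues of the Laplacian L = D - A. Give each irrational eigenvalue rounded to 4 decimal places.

[0, 2, 2, 2, 4, 4, 4, 6]

With the vertex order [1, 2, 3, 4, 5, 6, 7, 8], the degrees are [3, 3, 3, 3, 3, 3, 3, 3], giving D = diag(3, 3, 3, 3, 3, 3, 3, 3) and L = D - A. Since every row of L sums to 0, the all-ones vector is in the kernel and 0 is an eigenvalue. The single zero eigenvalue shows the graph is connected. By the matrix-tree theorem the graph has (1/8) * product of the nonzero eigenvalues = 384 spanning trees. The eigenvalues sum to 24, which equals trace(L) = 2|E|.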